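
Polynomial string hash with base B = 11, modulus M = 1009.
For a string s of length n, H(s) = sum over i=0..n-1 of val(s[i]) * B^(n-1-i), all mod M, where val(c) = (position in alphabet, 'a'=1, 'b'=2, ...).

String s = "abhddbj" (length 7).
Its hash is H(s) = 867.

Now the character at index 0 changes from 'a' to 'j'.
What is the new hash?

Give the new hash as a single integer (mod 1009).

Answer: 698

Derivation:
val('a') = 1, val('j') = 10
Position k = 0, exponent = n-1-k = 6
B^6 mod M = 11^6 mod 1009 = 766
Delta = (10 - 1) * 766 mod 1009 = 840
New hash = (867 + 840) mod 1009 = 698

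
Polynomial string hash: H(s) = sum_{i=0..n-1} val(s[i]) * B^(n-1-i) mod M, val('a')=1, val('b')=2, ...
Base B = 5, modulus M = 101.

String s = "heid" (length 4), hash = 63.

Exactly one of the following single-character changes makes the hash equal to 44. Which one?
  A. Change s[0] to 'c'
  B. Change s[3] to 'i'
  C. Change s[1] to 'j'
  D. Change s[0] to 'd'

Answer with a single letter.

Answer: A

Derivation:
Option A: s[0]='h'->'c', delta=(3-8)*5^3 mod 101 = 82, hash=63+82 mod 101 = 44 <-- target
Option B: s[3]='d'->'i', delta=(9-4)*5^0 mod 101 = 5, hash=63+5 mod 101 = 68
Option C: s[1]='e'->'j', delta=(10-5)*5^2 mod 101 = 24, hash=63+24 mod 101 = 87
Option D: s[0]='h'->'d', delta=(4-8)*5^3 mod 101 = 5, hash=63+5 mod 101 = 68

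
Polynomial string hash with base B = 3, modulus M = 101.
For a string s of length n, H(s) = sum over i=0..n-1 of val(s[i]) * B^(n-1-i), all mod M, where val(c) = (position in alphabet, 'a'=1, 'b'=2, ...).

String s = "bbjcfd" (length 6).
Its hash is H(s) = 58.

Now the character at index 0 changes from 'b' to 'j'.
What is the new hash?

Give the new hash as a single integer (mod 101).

val('b') = 2, val('j') = 10
Position k = 0, exponent = n-1-k = 5
B^5 mod M = 3^5 mod 101 = 41
Delta = (10 - 2) * 41 mod 101 = 25
New hash = (58 + 25) mod 101 = 83

Answer: 83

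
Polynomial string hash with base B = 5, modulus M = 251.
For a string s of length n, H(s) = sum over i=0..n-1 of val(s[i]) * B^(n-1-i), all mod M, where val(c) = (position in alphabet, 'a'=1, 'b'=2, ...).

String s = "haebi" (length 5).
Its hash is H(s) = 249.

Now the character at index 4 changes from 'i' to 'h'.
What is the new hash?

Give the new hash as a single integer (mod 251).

val('i') = 9, val('h') = 8
Position k = 4, exponent = n-1-k = 0
B^0 mod M = 5^0 mod 251 = 1
Delta = (8 - 9) * 1 mod 251 = 250
New hash = (249 + 250) mod 251 = 248

Answer: 248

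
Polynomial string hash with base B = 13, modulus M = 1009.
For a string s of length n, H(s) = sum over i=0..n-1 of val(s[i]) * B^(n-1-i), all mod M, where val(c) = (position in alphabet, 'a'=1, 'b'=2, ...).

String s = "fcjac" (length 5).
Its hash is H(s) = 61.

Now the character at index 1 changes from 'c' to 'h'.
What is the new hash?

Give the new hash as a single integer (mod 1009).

val('c') = 3, val('h') = 8
Position k = 1, exponent = n-1-k = 3
B^3 mod M = 13^3 mod 1009 = 179
Delta = (8 - 3) * 179 mod 1009 = 895
New hash = (61 + 895) mod 1009 = 956

Answer: 956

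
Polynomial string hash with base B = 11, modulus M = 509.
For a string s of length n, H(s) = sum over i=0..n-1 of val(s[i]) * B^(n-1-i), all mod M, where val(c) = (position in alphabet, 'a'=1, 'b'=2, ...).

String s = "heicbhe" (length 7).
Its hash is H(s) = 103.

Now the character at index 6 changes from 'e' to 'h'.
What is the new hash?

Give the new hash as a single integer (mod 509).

val('e') = 5, val('h') = 8
Position k = 6, exponent = n-1-k = 0
B^0 mod M = 11^0 mod 509 = 1
Delta = (8 - 5) * 1 mod 509 = 3
New hash = (103 + 3) mod 509 = 106

Answer: 106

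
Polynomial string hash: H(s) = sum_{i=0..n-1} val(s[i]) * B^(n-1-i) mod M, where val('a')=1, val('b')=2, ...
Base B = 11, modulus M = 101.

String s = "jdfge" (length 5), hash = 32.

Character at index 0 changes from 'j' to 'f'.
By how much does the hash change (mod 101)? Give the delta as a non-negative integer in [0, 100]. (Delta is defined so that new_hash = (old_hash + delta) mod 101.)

Answer: 16

Derivation:
Delta formula: (val(new) - val(old)) * B^(n-1-k) mod M
  val('f') - val('j') = 6 - 10 = -4
  B^(n-1-k) = 11^4 mod 101 = 97
  Delta = -4 * 97 mod 101 = 16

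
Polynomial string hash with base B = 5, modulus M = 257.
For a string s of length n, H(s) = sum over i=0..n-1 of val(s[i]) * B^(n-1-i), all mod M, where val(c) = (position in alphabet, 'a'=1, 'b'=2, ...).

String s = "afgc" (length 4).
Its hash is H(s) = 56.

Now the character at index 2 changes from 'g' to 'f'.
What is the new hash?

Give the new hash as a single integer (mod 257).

val('g') = 7, val('f') = 6
Position k = 2, exponent = n-1-k = 1
B^1 mod M = 5^1 mod 257 = 5
Delta = (6 - 7) * 5 mod 257 = 252
New hash = (56 + 252) mod 257 = 51

Answer: 51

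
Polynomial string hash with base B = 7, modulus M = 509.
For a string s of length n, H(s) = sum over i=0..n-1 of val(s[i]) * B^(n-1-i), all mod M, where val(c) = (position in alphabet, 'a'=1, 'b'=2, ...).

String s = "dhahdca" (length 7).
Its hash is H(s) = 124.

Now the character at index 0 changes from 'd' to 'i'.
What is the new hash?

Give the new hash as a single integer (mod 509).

Answer: 474

Derivation:
val('d') = 4, val('i') = 9
Position k = 0, exponent = n-1-k = 6
B^6 mod M = 7^6 mod 509 = 70
Delta = (9 - 4) * 70 mod 509 = 350
New hash = (124 + 350) mod 509 = 474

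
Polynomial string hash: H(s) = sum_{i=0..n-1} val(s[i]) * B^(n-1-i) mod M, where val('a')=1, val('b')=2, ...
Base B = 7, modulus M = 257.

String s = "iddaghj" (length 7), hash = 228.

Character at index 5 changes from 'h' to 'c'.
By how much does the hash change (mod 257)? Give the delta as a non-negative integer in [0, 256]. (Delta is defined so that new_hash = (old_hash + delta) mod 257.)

Delta formula: (val(new) - val(old)) * B^(n-1-k) mod M
  val('c') - val('h') = 3 - 8 = -5
  B^(n-1-k) = 7^1 mod 257 = 7
  Delta = -5 * 7 mod 257 = 222

Answer: 222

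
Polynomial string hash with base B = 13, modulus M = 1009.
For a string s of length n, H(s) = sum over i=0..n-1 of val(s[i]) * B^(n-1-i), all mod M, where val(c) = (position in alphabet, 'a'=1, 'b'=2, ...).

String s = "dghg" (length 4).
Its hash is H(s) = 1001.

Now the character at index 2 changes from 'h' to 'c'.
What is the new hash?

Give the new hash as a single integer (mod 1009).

val('h') = 8, val('c') = 3
Position k = 2, exponent = n-1-k = 1
B^1 mod M = 13^1 mod 1009 = 13
Delta = (3 - 8) * 13 mod 1009 = 944
New hash = (1001 + 944) mod 1009 = 936

Answer: 936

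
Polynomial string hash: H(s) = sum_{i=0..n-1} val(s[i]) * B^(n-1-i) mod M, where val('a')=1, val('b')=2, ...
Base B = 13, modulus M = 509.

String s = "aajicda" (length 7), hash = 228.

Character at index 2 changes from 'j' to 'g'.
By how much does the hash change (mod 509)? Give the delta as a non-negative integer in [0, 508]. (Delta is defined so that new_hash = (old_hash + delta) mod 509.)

Delta formula: (val(new) - val(old)) * B^(n-1-k) mod M
  val('g') - val('j') = 7 - 10 = -3
  B^(n-1-k) = 13^4 mod 509 = 57
  Delta = -3 * 57 mod 509 = 338

Answer: 338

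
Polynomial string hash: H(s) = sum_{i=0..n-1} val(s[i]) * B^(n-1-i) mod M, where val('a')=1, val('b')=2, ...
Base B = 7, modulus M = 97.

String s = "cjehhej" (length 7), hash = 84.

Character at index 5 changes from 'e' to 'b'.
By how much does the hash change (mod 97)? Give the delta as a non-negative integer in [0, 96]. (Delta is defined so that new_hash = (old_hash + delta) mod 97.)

Answer: 76

Derivation:
Delta formula: (val(new) - val(old)) * B^(n-1-k) mod M
  val('b') - val('e') = 2 - 5 = -3
  B^(n-1-k) = 7^1 mod 97 = 7
  Delta = -3 * 7 mod 97 = 76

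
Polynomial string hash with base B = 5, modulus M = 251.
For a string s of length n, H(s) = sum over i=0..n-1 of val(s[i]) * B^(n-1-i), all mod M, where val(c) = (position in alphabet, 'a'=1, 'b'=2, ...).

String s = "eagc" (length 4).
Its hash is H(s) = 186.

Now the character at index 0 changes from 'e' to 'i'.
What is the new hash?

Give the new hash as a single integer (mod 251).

val('e') = 5, val('i') = 9
Position k = 0, exponent = n-1-k = 3
B^3 mod M = 5^3 mod 251 = 125
Delta = (9 - 5) * 125 mod 251 = 249
New hash = (186 + 249) mod 251 = 184

Answer: 184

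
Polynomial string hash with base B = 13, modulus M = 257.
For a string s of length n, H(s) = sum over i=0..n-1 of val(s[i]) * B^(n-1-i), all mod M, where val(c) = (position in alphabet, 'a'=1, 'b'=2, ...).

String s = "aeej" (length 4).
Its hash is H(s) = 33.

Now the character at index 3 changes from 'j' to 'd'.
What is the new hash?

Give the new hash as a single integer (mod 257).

val('j') = 10, val('d') = 4
Position k = 3, exponent = n-1-k = 0
B^0 mod M = 13^0 mod 257 = 1
Delta = (4 - 10) * 1 mod 257 = 251
New hash = (33 + 251) mod 257 = 27

Answer: 27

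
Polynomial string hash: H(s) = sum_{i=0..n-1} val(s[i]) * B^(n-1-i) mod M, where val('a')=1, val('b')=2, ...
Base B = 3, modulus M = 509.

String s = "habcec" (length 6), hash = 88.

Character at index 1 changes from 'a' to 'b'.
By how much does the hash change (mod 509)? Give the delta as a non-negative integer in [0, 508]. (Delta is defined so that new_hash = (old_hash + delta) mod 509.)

Delta formula: (val(new) - val(old)) * B^(n-1-k) mod M
  val('b') - val('a') = 2 - 1 = 1
  B^(n-1-k) = 3^4 mod 509 = 81
  Delta = 1 * 81 mod 509 = 81

Answer: 81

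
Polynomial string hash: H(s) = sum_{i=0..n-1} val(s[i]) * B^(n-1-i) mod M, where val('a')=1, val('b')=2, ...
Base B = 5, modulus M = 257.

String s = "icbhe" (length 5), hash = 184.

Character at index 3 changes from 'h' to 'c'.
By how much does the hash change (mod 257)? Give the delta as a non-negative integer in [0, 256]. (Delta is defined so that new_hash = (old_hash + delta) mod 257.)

Answer: 232

Derivation:
Delta formula: (val(new) - val(old)) * B^(n-1-k) mod M
  val('c') - val('h') = 3 - 8 = -5
  B^(n-1-k) = 5^1 mod 257 = 5
  Delta = -5 * 5 mod 257 = 232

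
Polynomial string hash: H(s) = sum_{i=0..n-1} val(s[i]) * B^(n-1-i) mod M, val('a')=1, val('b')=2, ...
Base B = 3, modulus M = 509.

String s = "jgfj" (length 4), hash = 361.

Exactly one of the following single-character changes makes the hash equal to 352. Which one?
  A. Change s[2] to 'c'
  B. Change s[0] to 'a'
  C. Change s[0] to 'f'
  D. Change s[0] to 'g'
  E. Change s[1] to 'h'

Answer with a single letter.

Answer: A

Derivation:
Option A: s[2]='f'->'c', delta=(3-6)*3^1 mod 509 = 500, hash=361+500 mod 509 = 352 <-- target
Option B: s[0]='j'->'a', delta=(1-10)*3^3 mod 509 = 266, hash=361+266 mod 509 = 118
Option C: s[0]='j'->'f', delta=(6-10)*3^3 mod 509 = 401, hash=361+401 mod 509 = 253
Option D: s[0]='j'->'g', delta=(7-10)*3^3 mod 509 = 428, hash=361+428 mod 509 = 280
Option E: s[1]='g'->'h', delta=(8-7)*3^2 mod 509 = 9, hash=361+9 mod 509 = 370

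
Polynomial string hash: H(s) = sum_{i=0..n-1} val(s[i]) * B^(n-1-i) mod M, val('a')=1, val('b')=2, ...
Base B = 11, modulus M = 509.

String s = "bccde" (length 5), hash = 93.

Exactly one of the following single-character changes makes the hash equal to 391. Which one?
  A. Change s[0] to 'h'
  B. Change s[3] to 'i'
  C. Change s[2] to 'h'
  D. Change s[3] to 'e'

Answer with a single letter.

Option A: s[0]='b'->'h', delta=(8-2)*11^4 mod 509 = 298, hash=93+298 mod 509 = 391 <-- target
Option B: s[3]='d'->'i', delta=(9-4)*11^1 mod 509 = 55, hash=93+55 mod 509 = 148
Option C: s[2]='c'->'h', delta=(8-3)*11^2 mod 509 = 96, hash=93+96 mod 509 = 189
Option D: s[3]='d'->'e', delta=(5-4)*11^1 mod 509 = 11, hash=93+11 mod 509 = 104

Answer: A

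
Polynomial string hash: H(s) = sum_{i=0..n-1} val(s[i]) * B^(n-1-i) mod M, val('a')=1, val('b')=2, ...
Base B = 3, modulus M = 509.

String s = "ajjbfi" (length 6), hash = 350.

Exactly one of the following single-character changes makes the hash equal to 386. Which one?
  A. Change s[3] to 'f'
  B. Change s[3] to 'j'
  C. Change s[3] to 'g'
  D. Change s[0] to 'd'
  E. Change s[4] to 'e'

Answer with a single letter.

Option A: s[3]='b'->'f', delta=(6-2)*3^2 mod 509 = 36, hash=350+36 mod 509 = 386 <-- target
Option B: s[3]='b'->'j', delta=(10-2)*3^2 mod 509 = 72, hash=350+72 mod 509 = 422
Option C: s[3]='b'->'g', delta=(7-2)*3^2 mod 509 = 45, hash=350+45 mod 509 = 395
Option D: s[0]='a'->'d', delta=(4-1)*3^5 mod 509 = 220, hash=350+220 mod 509 = 61
Option E: s[4]='f'->'e', delta=(5-6)*3^1 mod 509 = 506, hash=350+506 mod 509 = 347

Answer: A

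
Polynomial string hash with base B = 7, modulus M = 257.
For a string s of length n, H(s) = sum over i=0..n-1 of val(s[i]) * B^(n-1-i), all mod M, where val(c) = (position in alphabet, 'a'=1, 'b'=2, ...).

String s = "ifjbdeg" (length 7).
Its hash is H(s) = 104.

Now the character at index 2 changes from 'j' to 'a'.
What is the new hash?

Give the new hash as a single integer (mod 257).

val('j') = 10, val('a') = 1
Position k = 2, exponent = n-1-k = 4
B^4 mod M = 7^4 mod 257 = 88
Delta = (1 - 10) * 88 mod 257 = 236
New hash = (104 + 236) mod 257 = 83

Answer: 83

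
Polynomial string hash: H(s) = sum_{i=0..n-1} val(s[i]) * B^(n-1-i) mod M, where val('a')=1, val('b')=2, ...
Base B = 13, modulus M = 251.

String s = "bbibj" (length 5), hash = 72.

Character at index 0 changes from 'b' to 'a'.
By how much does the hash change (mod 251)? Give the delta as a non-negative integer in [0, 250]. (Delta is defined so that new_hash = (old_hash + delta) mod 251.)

Delta formula: (val(new) - val(old)) * B^(n-1-k) mod M
  val('a') - val('b') = 1 - 2 = -1
  B^(n-1-k) = 13^4 mod 251 = 198
  Delta = -1 * 198 mod 251 = 53

Answer: 53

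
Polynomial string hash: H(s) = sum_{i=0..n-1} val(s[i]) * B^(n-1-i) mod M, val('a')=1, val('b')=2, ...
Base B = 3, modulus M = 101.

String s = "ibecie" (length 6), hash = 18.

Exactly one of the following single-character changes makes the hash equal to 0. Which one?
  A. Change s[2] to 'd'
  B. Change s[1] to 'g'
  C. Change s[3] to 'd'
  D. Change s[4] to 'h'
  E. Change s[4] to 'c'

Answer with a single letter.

Option A: s[2]='e'->'d', delta=(4-5)*3^3 mod 101 = 74, hash=18+74 mod 101 = 92
Option B: s[1]='b'->'g', delta=(7-2)*3^4 mod 101 = 1, hash=18+1 mod 101 = 19
Option C: s[3]='c'->'d', delta=(4-3)*3^2 mod 101 = 9, hash=18+9 mod 101 = 27
Option D: s[4]='i'->'h', delta=(8-9)*3^1 mod 101 = 98, hash=18+98 mod 101 = 15
Option E: s[4]='i'->'c', delta=(3-9)*3^1 mod 101 = 83, hash=18+83 mod 101 = 0 <-- target

Answer: E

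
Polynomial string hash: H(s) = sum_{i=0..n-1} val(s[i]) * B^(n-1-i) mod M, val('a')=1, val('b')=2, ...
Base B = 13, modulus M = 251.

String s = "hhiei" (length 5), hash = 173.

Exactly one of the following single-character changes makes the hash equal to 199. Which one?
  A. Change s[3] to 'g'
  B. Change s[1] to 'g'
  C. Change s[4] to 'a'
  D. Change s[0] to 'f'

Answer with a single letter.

Answer: A

Derivation:
Option A: s[3]='e'->'g', delta=(7-5)*13^1 mod 251 = 26, hash=173+26 mod 251 = 199 <-- target
Option B: s[1]='h'->'g', delta=(7-8)*13^3 mod 251 = 62, hash=173+62 mod 251 = 235
Option C: s[4]='i'->'a', delta=(1-9)*13^0 mod 251 = 243, hash=173+243 mod 251 = 165
Option D: s[0]='h'->'f', delta=(6-8)*13^4 mod 251 = 106, hash=173+106 mod 251 = 28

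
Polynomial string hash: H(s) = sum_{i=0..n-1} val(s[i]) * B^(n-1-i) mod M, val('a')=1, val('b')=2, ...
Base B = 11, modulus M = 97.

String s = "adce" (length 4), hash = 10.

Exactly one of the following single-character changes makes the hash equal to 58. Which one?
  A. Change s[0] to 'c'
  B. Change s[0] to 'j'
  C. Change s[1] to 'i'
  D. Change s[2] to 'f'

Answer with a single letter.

Option A: s[0]='a'->'c', delta=(3-1)*11^3 mod 97 = 43, hash=10+43 mod 97 = 53
Option B: s[0]='a'->'j', delta=(10-1)*11^3 mod 97 = 48, hash=10+48 mod 97 = 58 <-- target
Option C: s[1]='d'->'i', delta=(9-4)*11^2 mod 97 = 23, hash=10+23 mod 97 = 33
Option D: s[2]='c'->'f', delta=(6-3)*11^1 mod 97 = 33, hash=10+33 mod 97 = 43

Answer: B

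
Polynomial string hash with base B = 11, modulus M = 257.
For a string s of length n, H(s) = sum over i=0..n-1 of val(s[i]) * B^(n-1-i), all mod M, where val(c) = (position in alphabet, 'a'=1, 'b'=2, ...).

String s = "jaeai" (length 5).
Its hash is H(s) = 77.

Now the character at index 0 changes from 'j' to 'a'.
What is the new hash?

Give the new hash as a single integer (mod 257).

val('j') = 10, val('a') = 1
Position k = 0, exponent = n-1-k = 4
B^4 mod M = 11^4 mod 257 = 249
Delta = (1 - 10) * 249 mod 257 = 72
New hash = (77 + 72) mod 257 = 149

Answer: 149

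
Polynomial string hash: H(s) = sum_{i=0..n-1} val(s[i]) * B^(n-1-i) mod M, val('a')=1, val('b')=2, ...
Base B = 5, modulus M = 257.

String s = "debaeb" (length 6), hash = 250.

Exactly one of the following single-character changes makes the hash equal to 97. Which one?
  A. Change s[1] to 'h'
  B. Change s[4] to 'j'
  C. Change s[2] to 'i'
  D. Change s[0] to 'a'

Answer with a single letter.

Option A: s[1]='e'->'h', delta=(8-5)*5^4 mod 257 = 76, hash=250+76 mod 257 = 69
Option B: s[4]='e'->'j', delta=(10-5)*5^1 mod 257 = 25, hash=250+25 mod 257 = 18
Option C: s[2]='b'->'i', delta=(9-2)*5^3 mod 257 = 104, hash=250+104 mod 257 = 97 <-- target
Option D: s[0]='d'->'a', delta=(1-4)*5^5 mod 257 = 134, hash=250+134 mod 257 = 127

Answer: C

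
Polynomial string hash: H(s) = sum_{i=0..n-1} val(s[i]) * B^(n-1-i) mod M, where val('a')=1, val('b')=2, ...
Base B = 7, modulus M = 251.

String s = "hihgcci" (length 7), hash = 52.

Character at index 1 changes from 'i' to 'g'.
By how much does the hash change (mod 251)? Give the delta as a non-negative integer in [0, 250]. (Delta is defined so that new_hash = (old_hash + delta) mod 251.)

Delta formula: (val(new) - val(old)) * B^(n-1-k) mod M
  val('g') - val('i') = 7 - 9 = -2
  B^(n-1-k) = 7^5 mod 251 = 241
  Delta = -2 * 241 mod 251 = 20

Answer: 20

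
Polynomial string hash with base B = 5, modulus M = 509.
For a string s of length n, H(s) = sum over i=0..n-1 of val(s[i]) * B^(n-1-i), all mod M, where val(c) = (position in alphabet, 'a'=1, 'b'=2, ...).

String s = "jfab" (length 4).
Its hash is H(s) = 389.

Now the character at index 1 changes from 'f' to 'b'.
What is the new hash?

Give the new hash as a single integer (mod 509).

Answer: 289

Derivation:
val('f') = 6, val('b') = 2
Position k = 1, exponent = n-1-k = 2
B^2 mod M = 5^2 mod 509 = 25
Delta = (2 - 6) * 25 mod 509 = 409
New hash = (389 + 409) mod 509 = 289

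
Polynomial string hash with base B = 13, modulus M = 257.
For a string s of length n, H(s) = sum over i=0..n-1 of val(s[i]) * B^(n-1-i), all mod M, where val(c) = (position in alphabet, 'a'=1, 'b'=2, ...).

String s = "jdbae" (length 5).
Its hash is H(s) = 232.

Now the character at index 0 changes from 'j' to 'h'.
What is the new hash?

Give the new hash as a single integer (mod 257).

val('j') = 10, val('h') = 8
Position k = 0, exponent = n-1-k = 4
B^4 mod M = 13^4 mod 257 = 34
Delta = (8 - 10) * 34 mod 257 = 189
New hash = (232 + 189) mod 257 = 164

Answer: 164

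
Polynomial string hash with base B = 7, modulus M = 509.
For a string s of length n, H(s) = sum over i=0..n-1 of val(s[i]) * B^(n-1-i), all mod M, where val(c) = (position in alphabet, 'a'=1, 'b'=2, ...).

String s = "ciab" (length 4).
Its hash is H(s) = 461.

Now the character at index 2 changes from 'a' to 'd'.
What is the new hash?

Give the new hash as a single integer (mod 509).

val('a') = 1, val('d') = 4
Position k = 2, exponent = n-1-k = 1
B^1 mod M = 7^1 mod 509 = 7
Delta = (4 - 1) * 7 mod 509 = 21
New hash = (461 + 21) mod 509 = 482

Answer: 482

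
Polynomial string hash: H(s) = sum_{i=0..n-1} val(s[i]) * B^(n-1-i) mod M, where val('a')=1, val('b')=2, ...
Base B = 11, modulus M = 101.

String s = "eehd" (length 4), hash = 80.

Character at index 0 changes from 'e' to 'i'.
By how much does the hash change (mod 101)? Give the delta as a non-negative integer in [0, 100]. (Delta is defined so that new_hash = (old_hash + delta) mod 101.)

Answer: 72

Derivation:
Delta formula: (val(new) - val(old)) * B^(n-1-k) mod M
  val('i') - val('e') = 9 - 5 = 4
  B^(n-1-k) = 11^3 mod 101 = 18
  Delta = 4 * 18 mod 101 = 72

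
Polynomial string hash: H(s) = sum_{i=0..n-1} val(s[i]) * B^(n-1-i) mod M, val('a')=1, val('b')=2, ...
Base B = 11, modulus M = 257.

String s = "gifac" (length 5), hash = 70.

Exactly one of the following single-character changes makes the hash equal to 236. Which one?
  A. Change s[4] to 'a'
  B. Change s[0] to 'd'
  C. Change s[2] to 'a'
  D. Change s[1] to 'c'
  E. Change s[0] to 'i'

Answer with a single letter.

Option A: s[4]='c'->'a', delta=(1-3)*11^0 mod 257 = 255, hash=70+255 mod 257 = 68
Option B: s[0]='g'->'d', delta=(4-7)*11^4 mod 257 = 24, hash=70+24 mod 257 = 94
Option C: s[2]='f'->'a', delta=(1-6)*11^2 mod 257 = 166, hash=70+166 mod 257 = 236 <-- target
Option D: s[1]='i'->'c', delta=(3-9)*11^3 mod 257 = 238, hash=70+238 mod 257 = 51
Option E: s[0]='g'->'i', delta=(9-7)*11^4 mod 257 = 241, hash=70+241 mod 257 = 54

Answer: C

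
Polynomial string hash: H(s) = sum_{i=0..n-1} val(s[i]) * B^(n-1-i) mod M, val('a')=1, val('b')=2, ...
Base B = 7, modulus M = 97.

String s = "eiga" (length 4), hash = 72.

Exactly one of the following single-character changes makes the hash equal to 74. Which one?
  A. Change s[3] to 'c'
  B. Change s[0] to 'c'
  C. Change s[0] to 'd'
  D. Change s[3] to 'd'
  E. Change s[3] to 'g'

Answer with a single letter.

Answer: A

Derivation:
Option A: s[3]='a'->'c', delta=(3-1)*7^0 mod 97 = 2, hash=72+2 mod 97 = 74 <-- target
Option B: s[0]='e'->'c', delta=(3-5)*7^3 mod 97 = 90, hash=72+90 mod 97 = 65
Option C: s[0]='e'->'d', delta=(4-5)*7^3 mod 97 = 45, hash=72+45 mod 97 = 20
Option D: s[3]='a'->'d', delta=(4-1)*7^0 mod 97 = 3, hash=72+3 mod 97 = 75
Option E: s[3]='a'->'g', delta=(7-1)*7^0 mod 97 = 6, hash=72+6 mod 97 = 78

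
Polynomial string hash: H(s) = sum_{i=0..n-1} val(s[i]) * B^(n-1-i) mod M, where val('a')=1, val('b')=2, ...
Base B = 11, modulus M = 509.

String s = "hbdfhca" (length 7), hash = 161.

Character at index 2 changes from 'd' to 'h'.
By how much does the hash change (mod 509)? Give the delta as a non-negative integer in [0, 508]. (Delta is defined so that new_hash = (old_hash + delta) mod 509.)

Delta formula: (val(new) - val(old)) * B^(n-1-k) mod M
  val('h') - val('d') = 8 - 4 = 4
  B^(n-1-k) = 11^4 mod 509 = 389
  Delta = 4 * 389 mod 509 = 29

Answer: 29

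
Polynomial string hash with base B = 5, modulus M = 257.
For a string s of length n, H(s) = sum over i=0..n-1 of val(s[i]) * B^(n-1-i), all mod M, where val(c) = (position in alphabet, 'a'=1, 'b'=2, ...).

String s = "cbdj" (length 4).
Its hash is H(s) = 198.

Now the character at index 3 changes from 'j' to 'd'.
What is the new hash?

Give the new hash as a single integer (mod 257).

Answer: 192

Derivation:
val('j') = 10, val('d') = 4
Position k = 3, exponent = n-1-k = 0
B^0 mod M = 5^0 mod 257 = 1
Delta = (4 - 10) * 1 mod 257 = 251
New hash = (198 + 251) mod 257 = 192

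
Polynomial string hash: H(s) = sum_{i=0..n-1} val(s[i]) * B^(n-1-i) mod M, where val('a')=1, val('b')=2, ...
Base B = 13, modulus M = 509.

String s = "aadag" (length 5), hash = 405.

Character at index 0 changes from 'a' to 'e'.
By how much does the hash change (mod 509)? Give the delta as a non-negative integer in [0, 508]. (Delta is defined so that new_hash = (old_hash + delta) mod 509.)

Answer: 228

Derivation:
Delta formula: (val(new) - val(old)) * B^(n-1-k) mod M
  val('e') - val('a') = 5 - 1 = 4
  B^(n-1-k) = 13^4 mod 509 = 57
  Delta = 4 * 57 mod 509 = 228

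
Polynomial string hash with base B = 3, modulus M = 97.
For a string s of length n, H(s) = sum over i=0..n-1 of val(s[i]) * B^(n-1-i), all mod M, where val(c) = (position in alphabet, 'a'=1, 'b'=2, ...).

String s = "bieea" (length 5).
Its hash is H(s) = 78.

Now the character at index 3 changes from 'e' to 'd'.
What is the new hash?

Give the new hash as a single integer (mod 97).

Answer: 75

Derivation:
val('e') = 5, val('d') = 4
Position k = 3, exponent = n-1-k = 1
B^1 mod M = 3^1 mod 97 = 3
Delta = (4 - 5) * 3 mod 97 = 94
New hash = (78 + 94) mod 97 = 75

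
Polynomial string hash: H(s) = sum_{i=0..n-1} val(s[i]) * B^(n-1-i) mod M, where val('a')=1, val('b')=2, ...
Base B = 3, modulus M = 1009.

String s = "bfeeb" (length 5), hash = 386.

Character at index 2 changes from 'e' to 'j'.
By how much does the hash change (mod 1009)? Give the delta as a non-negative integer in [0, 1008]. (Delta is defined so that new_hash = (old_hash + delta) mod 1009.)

Answer: 45

Derivation:
Delta formula: (val(new) - val(old)) * B^(n-1-k) mod M
  val('j') - val('e') = 10 - 5 = 5
  B^(n-1-k) = 3^2 mod 1009 = 9
  Delta = 5 * 9 mod 1009 = 45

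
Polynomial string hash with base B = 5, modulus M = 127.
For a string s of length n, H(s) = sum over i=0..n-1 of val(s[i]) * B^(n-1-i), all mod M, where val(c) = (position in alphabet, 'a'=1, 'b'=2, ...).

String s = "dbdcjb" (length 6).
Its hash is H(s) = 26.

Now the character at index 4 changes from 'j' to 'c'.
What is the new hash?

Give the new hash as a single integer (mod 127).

Answer: 118

Derivation:
val('j') = 10, val('c') = 3
Position k = 4, exponent = n-1-k = 1
B^1 mod M = 5^1 mod 127 = 5
Delta = (3 - 10) * 5 mod 127 = 92
New hash = (26 + 92) mod 127 = 118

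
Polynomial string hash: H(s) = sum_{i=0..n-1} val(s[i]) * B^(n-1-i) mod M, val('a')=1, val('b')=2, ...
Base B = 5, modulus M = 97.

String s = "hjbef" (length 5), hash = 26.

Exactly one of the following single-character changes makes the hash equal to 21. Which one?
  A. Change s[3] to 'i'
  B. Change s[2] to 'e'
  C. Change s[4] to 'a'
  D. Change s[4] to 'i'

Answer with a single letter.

Answer: C

Derivation:
Option A: s[3]='e'->'i', delta=(9-5)*5^1 mod 97 = 20, hash=26+20 mod 97 = 46
Option B: s[2]='b'->'e', delta=(5-2)*5^2 mod 97 = 75, hash=26+75 mod 97 = 4
Option C: s[4]='f'->'a', delta=(1-6)*5^0 mod 97 = 92, hash=26+92 mod 97 = 21 <-- target
Option D: s[4]='f'->'i', delta=(9-6)*5^0 mod 97 = 3, hash=26+3 mod 97 = 29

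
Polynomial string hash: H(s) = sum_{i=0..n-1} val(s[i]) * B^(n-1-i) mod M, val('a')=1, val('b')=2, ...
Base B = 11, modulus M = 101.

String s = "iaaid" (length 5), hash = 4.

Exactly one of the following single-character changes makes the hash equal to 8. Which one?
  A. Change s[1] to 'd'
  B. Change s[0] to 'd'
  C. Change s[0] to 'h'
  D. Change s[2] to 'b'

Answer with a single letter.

Answer: C

Derivation:
Option A: s[1]='a'->'d', delta=(4-1)*11^3 mod 101 = 54, hash=4+54 mod 101 = 58
Option B: s[0]='i'->'d', delta=(4-9)*11^4 mod 101 = 20, hash=4+20 mod 101 = 24
Option C: s[0]='i'->'h', delta=(8-9)*11^4 mod 101 = 4, hash=4+4 mod 101 = 8 <-- target
Option D: s[2]='a'->'b', delta=(2-1)*11^2 mod 101 = 20, hash=4+20 mod 101 = 24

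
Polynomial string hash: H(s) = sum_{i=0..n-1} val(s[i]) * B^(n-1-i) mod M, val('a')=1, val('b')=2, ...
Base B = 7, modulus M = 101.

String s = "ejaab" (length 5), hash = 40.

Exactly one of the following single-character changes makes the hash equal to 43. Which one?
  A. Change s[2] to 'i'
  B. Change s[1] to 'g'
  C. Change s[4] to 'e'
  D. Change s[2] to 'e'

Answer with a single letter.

Option A: s[2]='a'->'i', delta=(9-1)*7^2 mod 101 = 89, hash=40+89 mod 101 = 28
Option B: s[1]='j'->'g', delta=(7-10)*7^3 mod 101 = 82, hash=40+82 mod 101 = 21
Option C: s[4]='b'->'e', delta=(5-2)*7^0 mod 101 = 3, hash=40+3 mod 101 = 43 <-- target
Option D: s[2]='a'->'e', delta=(5-1)*7^2 mod 101 = 95, hash=40+95 mod 101 = 34

Answer: C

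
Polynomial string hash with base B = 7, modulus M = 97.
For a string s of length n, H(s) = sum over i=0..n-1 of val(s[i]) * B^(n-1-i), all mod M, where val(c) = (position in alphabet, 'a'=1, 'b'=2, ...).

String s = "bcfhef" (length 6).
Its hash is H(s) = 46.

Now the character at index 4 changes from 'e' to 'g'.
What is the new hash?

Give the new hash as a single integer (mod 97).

Answer: 60

Derivation:
val('e') = 5, val('g') = 7
Position k = 4, exponent = n-1-k = 1
B^1 mod M = 7^1 mod 97 = 7
Delta = (7 - 5) * 7 mod 97 = 14
New hash = (46 + 14) mod 97 = 60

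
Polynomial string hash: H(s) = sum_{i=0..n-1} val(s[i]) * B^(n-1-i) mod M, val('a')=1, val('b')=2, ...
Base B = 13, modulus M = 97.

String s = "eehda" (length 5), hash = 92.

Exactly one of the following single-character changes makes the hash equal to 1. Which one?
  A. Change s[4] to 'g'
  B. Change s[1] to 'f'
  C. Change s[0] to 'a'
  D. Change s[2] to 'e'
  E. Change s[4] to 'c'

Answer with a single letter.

Answer: A

Derivation:
Option A: s[4]='a'->'g', delta=(7-1)*13^0 mod 97 = 6, hash=92+6 mod 97 = 1 <-- target
Option B: s[1]='e'->'f', delta=(6-5)*13^3 mod 97 = 63, hash=92+63 mod 97 = 58
Option C: s[0]='e'->'a', delta=(1-5)*13^4 mod 97 = 22, hash=92+22 mod 97 = 17
Option D: s[2]='h'->'e', delta=(5-8)*13^2 mod 97 = 75, hash=92+75 mod 97 = 70
Option E: s[4]='a'->'c', delta=(3-1)*13^0 mod 97 = 2, hash=92+2 mod 97 = 94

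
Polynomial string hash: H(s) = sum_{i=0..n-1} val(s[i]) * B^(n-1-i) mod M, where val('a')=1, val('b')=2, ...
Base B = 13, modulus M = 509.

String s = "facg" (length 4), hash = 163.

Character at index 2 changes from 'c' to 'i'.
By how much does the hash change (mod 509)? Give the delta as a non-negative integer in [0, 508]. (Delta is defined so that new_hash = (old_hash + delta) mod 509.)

Answer: 78

Derivation:
Delta formula: (val(new) - val(old)) * B^(n-1-k) mod M
  val('i') - val('c') = 9 - 3 = 6
  B^(n-1-k) = 13^1 mod 509 = 13
  Delta = 6 * 13 mod 509 = 78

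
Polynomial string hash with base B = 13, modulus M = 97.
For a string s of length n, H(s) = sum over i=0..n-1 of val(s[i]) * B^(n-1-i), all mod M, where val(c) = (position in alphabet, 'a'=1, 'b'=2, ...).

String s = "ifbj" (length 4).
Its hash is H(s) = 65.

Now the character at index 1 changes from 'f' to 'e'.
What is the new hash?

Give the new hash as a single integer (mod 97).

val('f') = 6, val('e') = 5
Position k = 1, exponent = n-1-k = 2
B^2 mod M = 13^2 mod 97 = 72
Delta = (5 - 6) * 72 mod 97 = 25
New hash = (65 + 25) mod 97 = 90

Answer: 90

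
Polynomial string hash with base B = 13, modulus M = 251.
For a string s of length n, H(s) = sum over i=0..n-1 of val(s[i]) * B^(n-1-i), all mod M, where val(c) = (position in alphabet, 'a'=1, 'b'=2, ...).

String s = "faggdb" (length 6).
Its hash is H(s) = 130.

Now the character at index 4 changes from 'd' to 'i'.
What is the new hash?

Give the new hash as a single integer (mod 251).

Answer: 195

Derivation:
val('d') = 4, val('i') = 9
Position k = 4, exponent = n-1-k = 1
B^1 mod M = 13^1 mod 251 = 13
Delta = (9 - 4) * 13 mod 251 = 65
New hash = (130 + 65) mod 251 = 195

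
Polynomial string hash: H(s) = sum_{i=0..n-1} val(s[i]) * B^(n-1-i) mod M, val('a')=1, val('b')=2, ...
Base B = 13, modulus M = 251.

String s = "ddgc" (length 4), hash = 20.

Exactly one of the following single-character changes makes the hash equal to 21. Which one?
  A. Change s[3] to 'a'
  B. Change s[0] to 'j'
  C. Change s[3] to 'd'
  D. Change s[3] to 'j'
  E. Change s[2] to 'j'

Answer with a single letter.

Answer: C

Derivation:
Option A: s[3]='c'->'a', delta=(1-3)*13^0 mod 251 = 249, hash=20+249 mod 251 = 18
Option B: s[0]='d'->'j', delta=(10-4)*13^3 mod 251 = 130, hash=20+130 mod 251 = 150
Option C: s[3]='c'->'d', delta=(4-3)*13^0 mod 251 = 1, hash=20+1 mod 251 = 21 <-- target
Option D: s[3]='c'->'j', delta=(10-3)*13^0 mod 251 = 7, hash=20+7 mod 251 = 27
Option E: s[2]='g'->'j', delta=(10-7)*13^1 mod 251 = 39, hash=20+39 mod 251 = 59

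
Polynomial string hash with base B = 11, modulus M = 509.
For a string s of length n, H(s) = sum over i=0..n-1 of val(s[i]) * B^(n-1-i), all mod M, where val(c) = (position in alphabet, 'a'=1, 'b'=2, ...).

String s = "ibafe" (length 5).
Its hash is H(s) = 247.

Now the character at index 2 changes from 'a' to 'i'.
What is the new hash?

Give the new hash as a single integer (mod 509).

Answer: 197

Derivation:
val('a') = 1, val('i') = 9
Position k = 2, exponent = n-1-k = 2
B^2 mod M = 11^2 mod 509 = 121
Delta = (9 - 1) * 121 mod 509 = 459
New hash = (247 + 459) mod 509 = 197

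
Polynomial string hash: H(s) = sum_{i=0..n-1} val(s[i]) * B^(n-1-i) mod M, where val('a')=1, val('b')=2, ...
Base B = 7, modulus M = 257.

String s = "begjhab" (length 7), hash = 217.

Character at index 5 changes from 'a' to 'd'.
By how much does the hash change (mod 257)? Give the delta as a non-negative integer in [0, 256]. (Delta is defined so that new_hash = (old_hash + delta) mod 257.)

Delta formula: (val(new) - val(old)) * B^(n-1-k) mod M
  val('d') - val('a') = 4 - 1 = 3
  B^(n-1-k) = 7^1 mod 257 = 7
  Delta = 3 * 7 mod 257 = 21

Answer: 21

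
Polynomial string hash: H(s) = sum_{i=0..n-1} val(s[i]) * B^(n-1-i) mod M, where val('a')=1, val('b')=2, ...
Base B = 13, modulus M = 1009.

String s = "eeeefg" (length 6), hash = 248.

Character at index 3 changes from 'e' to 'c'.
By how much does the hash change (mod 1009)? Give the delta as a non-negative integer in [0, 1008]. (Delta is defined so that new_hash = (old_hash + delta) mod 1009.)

Delta formula: (val(new) - val(old)) * B^(n-1-k) mod M
  val('c') - val('e') = 3 - 5 = -2
  B^(n-1-k) = 13^2 mod 1009 = 169
  Delta = -2 * 169 mod 1009 = 671

Answer: 671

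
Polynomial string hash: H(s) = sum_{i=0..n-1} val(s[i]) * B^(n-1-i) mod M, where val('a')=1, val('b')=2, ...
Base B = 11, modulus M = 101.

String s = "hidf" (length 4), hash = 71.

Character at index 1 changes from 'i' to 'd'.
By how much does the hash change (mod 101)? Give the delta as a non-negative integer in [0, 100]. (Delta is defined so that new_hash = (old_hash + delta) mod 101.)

Delta formula: (val(new) - val(old)) * B^(n-1-k) mod M
  val('d') - val('i') = 4 - 9 = -5
  B^(n-1-k) = 11^2 mod 101 = 20
  Delta = -5 * 20 mod 101 = 1

Answer: 1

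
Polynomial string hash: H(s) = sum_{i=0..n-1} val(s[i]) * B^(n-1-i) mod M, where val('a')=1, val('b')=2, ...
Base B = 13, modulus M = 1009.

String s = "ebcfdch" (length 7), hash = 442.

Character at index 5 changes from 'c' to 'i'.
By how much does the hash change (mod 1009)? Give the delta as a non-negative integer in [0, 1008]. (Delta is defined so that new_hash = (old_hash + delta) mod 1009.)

Delta formula: (val(new) - val(old)) * B^(n-1-k) mod M
  val('i') - val('c') = 9 - 3 = 6
  B^(n-1-k) = 13^1 mod 1009 = 13
  Delta = 6 * 13 mod 1009 = 78

Answer: 78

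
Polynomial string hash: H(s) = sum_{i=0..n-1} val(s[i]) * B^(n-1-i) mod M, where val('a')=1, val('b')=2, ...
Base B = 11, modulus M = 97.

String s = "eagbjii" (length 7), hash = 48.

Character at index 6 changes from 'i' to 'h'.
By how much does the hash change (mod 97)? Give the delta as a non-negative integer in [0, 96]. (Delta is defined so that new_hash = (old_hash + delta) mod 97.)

Answer: 96

Derivation:
Delta formula: (val(new) - val(old)) * B^(n-1-k) mod M
  val('h') - val('i') = 8 - 9 = -1
  B^(n-1-k) = 11^0 mod 97 = 1
  Delta = -1 * 1 mod 97 = 96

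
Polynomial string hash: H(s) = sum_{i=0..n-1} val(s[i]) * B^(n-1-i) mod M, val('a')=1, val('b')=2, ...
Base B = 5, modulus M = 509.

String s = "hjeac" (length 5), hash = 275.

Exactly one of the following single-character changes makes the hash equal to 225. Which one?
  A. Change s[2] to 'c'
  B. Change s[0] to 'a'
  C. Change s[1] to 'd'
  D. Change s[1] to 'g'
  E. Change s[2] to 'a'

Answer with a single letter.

Answer: A

Derivation:
Option A: s[2]='e'->'c', delta=(3-5)*5^2 mod 509 = 459, hash=275+459 mod 509 = 225 <-- target
Option B: s[0]='h'->'a', delta=(1-8)*5^4 mod 509 = 206, hash=275+206 mod 509 = 481
Option C: s[1]='j'->'d', delta=(4-10)*5^3 mod 509 = 268, hash=275+268 mod 509 = 34
Option D: s[1]='j'->'g', delta=(7-10)*5^3 mod 509 = 134, hash=275+134 mod 509 = 409
Option E: s[2]='e'->'a', delta=(1-5)*5^2 mod 509 = 409, hash=275+409 mod 509 = 175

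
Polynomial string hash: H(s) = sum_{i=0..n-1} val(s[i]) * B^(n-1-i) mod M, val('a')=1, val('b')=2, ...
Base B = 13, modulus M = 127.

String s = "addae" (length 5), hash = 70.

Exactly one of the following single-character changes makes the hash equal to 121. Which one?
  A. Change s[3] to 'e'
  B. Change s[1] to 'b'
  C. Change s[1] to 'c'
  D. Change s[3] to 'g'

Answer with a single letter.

Option A: s[3]='a'->'e', delta=(5-1)*13^1 mod 127 = 52, hash=70+52 mod 127 = 122
Option B: s[1]='d'->'b', delta=(2-4)*13^3 mod 127 = 51, hash=70+51 mod 127 = 121 <-- target
Option C: s[1]='d'->'c', delta=(3-4)*13^3 mod 127 = 89, hash=70+89 mod 127 = 32
Option D: s[3]='a'->'g', delta=(7-1)*13^1 mod 127 = 78, hash=70+78 mod 127 = 21

Answer: B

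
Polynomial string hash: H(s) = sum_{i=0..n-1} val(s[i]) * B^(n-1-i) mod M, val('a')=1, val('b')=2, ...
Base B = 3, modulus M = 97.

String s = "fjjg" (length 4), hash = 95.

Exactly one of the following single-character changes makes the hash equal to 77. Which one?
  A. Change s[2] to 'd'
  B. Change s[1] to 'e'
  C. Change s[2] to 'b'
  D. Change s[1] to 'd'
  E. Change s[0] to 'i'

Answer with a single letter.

Answer: A

Derivation:
Option A: s[2]='j'->'d', delta=(4-10)*3^1 mod 97 = 79, hash=95+79 mod 97 = 77 <-- target
Option B: s[1]='j'->'e', delta=(5-10)*3^2 mod 97 = 52, hash=95+52 mod 97 = 50
Option C: s[2]='j'->'b', delta=(2-10)*3^1 mod 97 = 73, hash=95+73 mod 97 = 71
Option D: s[1]='j'->'d', delta=(4-10)*3^2 mod 97 = 43, hash=95+43 mod 97 = 41
Option E: s[0]='f'->'i', delta=(9-6)*3^3 mod 97 = 81, hash=95+81 mod 97 = 79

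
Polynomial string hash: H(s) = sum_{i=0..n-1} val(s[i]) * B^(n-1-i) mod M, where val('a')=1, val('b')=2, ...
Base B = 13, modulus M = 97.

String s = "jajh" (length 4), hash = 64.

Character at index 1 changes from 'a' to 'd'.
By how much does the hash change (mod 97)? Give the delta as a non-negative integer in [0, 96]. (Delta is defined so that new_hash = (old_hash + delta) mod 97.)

Answer: 22

Derivation:
Delta formula: (val(new) - val(old)) * B^(n-1-k) mod M
  val('d') - val('a') = 4 - 1 = 3
  B^(n-1-k) = 13^2 mod 97 = 72
  Delta = 3 * 72 mod 97 = 22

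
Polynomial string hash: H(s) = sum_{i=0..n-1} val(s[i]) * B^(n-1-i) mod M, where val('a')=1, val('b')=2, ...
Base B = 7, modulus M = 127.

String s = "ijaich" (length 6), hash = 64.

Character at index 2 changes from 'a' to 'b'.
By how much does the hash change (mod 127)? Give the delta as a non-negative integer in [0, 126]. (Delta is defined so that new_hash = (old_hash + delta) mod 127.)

Answer: 89

Derivation:
Delta formula: (val(new) - val(old)) * B^(n-1-k) mod M
  val('b') - val('a') = 2 - 1 = 1
  B^(n-1-k) = 7^3 mod 127 = 89
  Delta = 1 * 89 mod 127 = 89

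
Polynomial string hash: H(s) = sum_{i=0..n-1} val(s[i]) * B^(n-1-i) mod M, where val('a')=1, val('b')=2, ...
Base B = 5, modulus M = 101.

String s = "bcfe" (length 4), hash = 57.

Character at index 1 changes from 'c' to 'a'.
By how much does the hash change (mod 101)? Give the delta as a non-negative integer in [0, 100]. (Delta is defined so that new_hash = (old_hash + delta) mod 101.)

Answer: 51

Derivation:
Delta formula: (val(new) - val(old)) * B^(n-1-k) mod M
  val('a') - val('c') = 1 - 3 = -2
  B^(n-1-k) = 5^2 mod 101 = 25
  Delta = -2 * 25 mod 101 = 51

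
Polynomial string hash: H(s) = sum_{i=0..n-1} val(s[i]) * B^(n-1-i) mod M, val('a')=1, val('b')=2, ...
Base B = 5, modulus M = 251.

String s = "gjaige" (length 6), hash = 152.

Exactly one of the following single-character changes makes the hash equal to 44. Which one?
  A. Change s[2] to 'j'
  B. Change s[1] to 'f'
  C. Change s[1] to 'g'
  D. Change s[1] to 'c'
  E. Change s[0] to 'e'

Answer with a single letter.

Answer: D

Derivation:
Option A: s[2]='a'->'j', delta=(10-1)*5^3 mod 251 = 121, hash=152+121 mod 251 = 22
Option B: s[1]='j'->'f', delta=(6-10)*5^4 mod 251 = 10, hash=152+10 mod 251 = 162
Option C: s[1]='j'->'g', delta=(7-10)*5^4 mod 251 = 133, hash=152+133 mod 251 = 34
Option D: s[1]='j'->'c', delta=(3-10)*5^4 mod 251 = 143, hash=152+143 mod 251 = 44 <-- target
Option E: s[0]='g'->'e', delta=(5-7)*5^5 mod 251 = 25, hash=152+25 mod 251 = 177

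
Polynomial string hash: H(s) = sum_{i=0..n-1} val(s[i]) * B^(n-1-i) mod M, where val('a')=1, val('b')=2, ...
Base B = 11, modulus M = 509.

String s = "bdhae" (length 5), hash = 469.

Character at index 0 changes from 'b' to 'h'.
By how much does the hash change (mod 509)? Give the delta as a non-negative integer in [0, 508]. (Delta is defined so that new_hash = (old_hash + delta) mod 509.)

Answer: 298

Derivation:
Delta formula: (val(new) - val(old)) * B^(n-1-k) mod M
  val('h') - val('b') = 8 - 2 = 6
  B^(n-1-k) = 11^4 mod 509 = 389
  Delta = 6 * 389 mod 509 = 298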